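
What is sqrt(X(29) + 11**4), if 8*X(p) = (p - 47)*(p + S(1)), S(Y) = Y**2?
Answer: sqrt(58294)/2 ≈ 120.72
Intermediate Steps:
X(p) = (1 + p)*(-47 + p)/8 (X(p) = ((p - 47)*(p + 1**2))/8 = ((-47 + p)*(p + 1))/8 = ((-47 + p)*(1 + p))/8 = ((1 + p)*(-47 + p))/8 = (1 + p)*(-47 + p)/8)
sqrt(X(29) + 11**4) = sqrt((-47/8 - 23/4*29 + (1/8)*29**2) + 11**4) = sqrt((-47/8 - 667/4 + (1/8)*841) + 14641) = sqrt((-47/8 - 667/4 + 841/8) + 14641) = sqrt(-135/2 + 14641) = sqrt(29147/2) = sqrt(58294)/2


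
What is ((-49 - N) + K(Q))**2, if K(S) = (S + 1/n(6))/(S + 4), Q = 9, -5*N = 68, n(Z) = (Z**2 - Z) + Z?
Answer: 39025009/32400 ≈ 1204.5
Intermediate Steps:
n(Z) = Z**2
N = -68/5 (N = -1/5*68 = -68/5 ≈ -13.600)
K(S) = (1/36 + S)/(4 + S) (K(S) = (S + 1/(6**2))/(S + 4) = (S + 1/36)/(4 + S) = (1/36 + S)/(4 + S))
((-49 - N) + K(Q))**2 = ((-49 - 1*(-68/5)) + (1/36 + 9)/(4 + 9))**2 = ((-49 + 68/5) + (325/36)/13)**2 = (-177/5 + (1/13)*(325/36))**2 = (-177/5 + 25/36)**2 = (-6247/180)**2 = 39025009/32400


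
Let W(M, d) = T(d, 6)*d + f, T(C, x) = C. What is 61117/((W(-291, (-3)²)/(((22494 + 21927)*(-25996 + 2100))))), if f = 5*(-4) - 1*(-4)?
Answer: -4990363909944/5 ≈ -9.9807e+11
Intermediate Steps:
f = -16 (f = -20 + 4 = -16)
W(M, d) = -16 + d² (W(M, d) = d*d - 16 = d² - 16 = -16 + d²)
61117/((W(-291, (-3)²)/(((22494 + 21927)*(-25996 + 2100))))) = 61117/(((-16 + ((-3)²)²)/(((22494 + 21927)*(-25996 + 2100))))) = 61117/(((-16 + 9²)/((44421*(-23896))))) = 61117/(((-16 + 81)/(-1061484216))) = 61117/((65*(-1/1061484216))) = 61117/(-5/81652632) = 61117*(-81652632/5) = -4990363909944/5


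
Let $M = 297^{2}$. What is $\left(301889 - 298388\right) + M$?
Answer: $91710$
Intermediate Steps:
$M = 88209$
$\left(301889 - 298388\right) + M = \left(301889 - 298388\right) + 88209 = 3501 + 88209 = 91710$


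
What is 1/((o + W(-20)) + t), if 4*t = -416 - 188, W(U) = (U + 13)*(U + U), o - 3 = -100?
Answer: 1/32 ≈ 0.031250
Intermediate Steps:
o = -97 (o = 3 - 100 = -97)
W(U) = 2*U*(13 + U) (W(U) = (13 + U)*(2*U) = 2*U*(13 + U))
t = -151 (t = (-416 - 188)/4 = (¼)*(-604) = -151)
1/((o + W(-20)) + t) = 1/((-97 + 2*(-20)*(13 - 20)) - 151) = 1/((-97 + 2*(-20)*(-7)) - 151) = 1/((-97 + 280) - 151) = 1/(183 - 151) = 1/32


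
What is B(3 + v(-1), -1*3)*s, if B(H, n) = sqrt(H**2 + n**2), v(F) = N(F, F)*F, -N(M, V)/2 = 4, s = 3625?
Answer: 3625*sqrt(130) ≈ 41331.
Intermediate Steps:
N(M, V) = -8 (N(M, V) = -2*4 = -8)
v(F) = -8*F
B(3 + v(-1), -1*3)*s = sqrt((3 - 8*(-1))**2 + (-1*3)**2)*3625 = sqrt((3 + 8)**2 + (-3)**2)*3625 = sqrt(11**2 + 9)*3625 = sqrt(121 + 9)*3625 = sqrt(130)*3625 = 3625*sqrt(130)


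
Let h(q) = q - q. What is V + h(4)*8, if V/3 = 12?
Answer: 36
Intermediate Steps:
V = 36 (V = 3*12 = 36)
h(q) = 0
V + h(4)*8 = 36 + 0*8 = 36 + 0 = 36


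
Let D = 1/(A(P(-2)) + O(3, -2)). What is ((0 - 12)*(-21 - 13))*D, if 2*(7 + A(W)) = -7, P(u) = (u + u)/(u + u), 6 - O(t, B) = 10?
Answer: -816/29 ≈ -28.138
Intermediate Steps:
O(t, B) = -4 (O(t, B) = 6 - 1*10 = 6 - 10 = -4)
P(u) = 1 (P(u) = (2*u)/((2*u)) = (2*u)*(1/(2*u)) = 1)
A(W) = -21/2 (A(W) = -7 + (½)*(-7) = -7 - 7/2 = -21/2)
D = -2/29 (D = 1/(-21/2 - 4) = 1/(-29/2) = -2/29 ≈ -0.068966)
((0 - 12)*(-21 - 13))*D = ((0 - 12)*(-21 - 13))*(-2/29) = -12*(-34)*(-2/29) = 408*(-2/29) = -816/29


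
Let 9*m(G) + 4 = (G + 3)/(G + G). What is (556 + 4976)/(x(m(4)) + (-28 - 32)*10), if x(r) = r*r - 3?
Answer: -28677888/3125327 ≈ -9.1760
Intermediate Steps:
m(G) = -4/9 + (3 + G)/(18*G) (m(G) = -4/9 + ((G + 3)/(G + G))/9 = -4/9 + ((3 + G)/((2*G)))/9 = -4/9 + ((3 + G)*(1/(2*G)))/9 = -4/9 + ((3 + G)/(2*G))/9 = -4/9 + (3 + G)/(18*G))
x(r) = -3 + r² (x(r) = r² - 3 = -3 + r²)
(556 + 4976)/(x(m(4)) + (-28 - 32)*10) = (556 + 4976)/((-3 + ((1/18)*(3 - 7*4)/4)²) + (-28 - 32)*10) = 5532/((-3 + ((1/18)*(¼)*(3 - 28))²) - 60*10) = 5532/((-3 + ((1/18)*(¼)*(-25))²) - 600) = 5532/((-3 + (-25/72)²) - 600) = 5532/((-3 + 625/5184) - 600) = 5532/(-14927/5184 - 600) = 5532/(-3125327/5184) = 5532*(-5184/3125327) = -28677888/3125327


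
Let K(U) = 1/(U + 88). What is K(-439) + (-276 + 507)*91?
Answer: 7378370/351 ≈ 21021.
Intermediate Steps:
K(U) = 1/(88 + U)
K(-439) + (-276 + 507)*91 = 1/(88 - 439) + (-276 + 507)*91 = 1/(-351) + 231*91 = -1/351 + 21021 = 7378370/351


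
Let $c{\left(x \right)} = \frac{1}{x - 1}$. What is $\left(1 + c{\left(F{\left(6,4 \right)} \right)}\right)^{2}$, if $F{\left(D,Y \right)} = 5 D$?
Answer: $\frac{900}{841} \approx 1.0702$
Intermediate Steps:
$c{\left(x \right)} = \frac{1}{-1 + x}$
$\left(1 + c{\left(F{\left(6,4 \right)} \right)}\right)^{2} = \left(1 + \frac{1}{-1 + 5 \cdot 6}\right)^{2} = \left(1 + \frac{1}{-1 + 30}\right)^{2} = \left(1 + \frac{1}{29}\right)^{2} = \left(\frac{30}{29}\right)^{2} = \frac{900}{841}$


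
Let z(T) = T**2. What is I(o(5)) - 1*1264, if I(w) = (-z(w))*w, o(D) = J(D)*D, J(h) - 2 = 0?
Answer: -2264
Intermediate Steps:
J(h) = 2 (J(h) = 2 + 0 = 2)
o(D) = 2*D
I(w) = -w**3 (I(w) = (-w**2)*w = -w**3)
I(o(5)) - 1*1264 = -(2*5)**3 - 1*1264 = -1*10**3 - 1264 = -1*1000 - 1264 = -1000 - 1264 = -2264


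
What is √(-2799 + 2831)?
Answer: 4*√2 ≈ 5.6569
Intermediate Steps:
√(-2799 + 2831) = √32 = 4*√2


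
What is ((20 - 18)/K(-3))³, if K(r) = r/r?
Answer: 8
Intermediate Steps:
K(r) = 1
((20 - 18)/K(-3))³ = ((20 - 18)/1)³ = (2*1)³ = 2³ = 8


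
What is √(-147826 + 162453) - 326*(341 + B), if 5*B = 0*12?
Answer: -111166 + √14627 ≈ -1.1105e+5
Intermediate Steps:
B = 0 (B = (0*12)/5 = (⅕)*0 = 0)
√(-147826 + 162453) - 326*(341 + B) = √(-147826 + 162453) - 326*(341 + 0) = √14627 - 326*341 = √14627 - 111166 = -111166 + √14627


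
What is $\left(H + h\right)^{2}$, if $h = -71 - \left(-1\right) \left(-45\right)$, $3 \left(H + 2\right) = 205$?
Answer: $\frac{22201}{9} \approx 2466.8$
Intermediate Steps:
$H = \frac{199}{3}$ ($H = -2 + \frac{1}{3} \cdot 205 = -2 + \frac{205}{3} = \frac{199}{3} \approx 66.333$)
$h = -116$ ($h = -71 - 45 = -116$)
$\left(H + h\right)^{2} = \left(\frac{199}{3} - 116\right)^{2} = \left(- \frac{149}{3}\right)^{2} = \frac{22201}{9}$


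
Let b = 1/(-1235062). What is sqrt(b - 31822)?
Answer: I*sqrt(48540583294638830)/1235062 ≈ 178.39*I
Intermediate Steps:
b = -1/1235062 ≈ -8.0968e-7
sqrt(b - 31822) = sqrt(-1/1235062 - 31822) = sqrt(-39302142965/1235062) = I*sqrt(48540583294638830)/1235062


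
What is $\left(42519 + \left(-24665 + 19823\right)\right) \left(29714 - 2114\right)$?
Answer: $1039885200$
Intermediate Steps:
$\left(42519 + \left(-24665 + 19823\right)\right) \left(29714 - 2114\right) = \left(42519 - 4842\right) 27600 = 37677 \cdot 27600 = 1039885200$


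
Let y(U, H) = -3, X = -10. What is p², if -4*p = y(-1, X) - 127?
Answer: 4225/4 ≈ 1056.3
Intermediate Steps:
p = 65/2 (p = -(-3 - 127)/4 = -¼*(-130) = 65/2 ≈ 32.500)
p² = (65/2)² = 4225/4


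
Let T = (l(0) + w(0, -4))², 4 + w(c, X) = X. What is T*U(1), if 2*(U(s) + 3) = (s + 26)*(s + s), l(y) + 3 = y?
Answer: 2904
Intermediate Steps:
w(c, X) = -4 + X
l(y) = -3 + y
T = 121 (T = ((-3 + 0) + (-4 - 4))² = (-3 - 8)² = (-11)² = 121)
U(s) = -3 + s*(26 + s) (U(s) = -3 + ((s + 26)*(s + s))/2 = -3 + ((26 + s)*(2*s))/2 = -3 + (2*s*(26 + s))/2 = -3 + s*(26 + s))
T*U(1) = 121*(-3 + 1² + 26*1) = 121*(-3 + 1 + 26) = 121*24 = 2904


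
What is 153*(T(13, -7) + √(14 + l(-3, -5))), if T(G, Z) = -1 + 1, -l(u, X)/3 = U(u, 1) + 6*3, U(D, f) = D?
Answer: 153*I*√31 ≈ 851.87*I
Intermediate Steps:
l(u, X) = -54 - 3*u (l(u, X) = -3*(u + 6*3) = -3*(u + 18) = -3*(18 + u) = -54 - 3*u)
T(G, Z) = 0
153*(T(13, -7) + √(14 + l(-3, -5))) = 153*(0 + √(14 + (-54 - 3*(-3)))) = 153*(0 + √(14 + (-54 + 9))) = 153*(0 + √(14 - 45)) = 153*(0 + √(-31)) = 153*(0 + I*√31) = 153*(I*√31) = 153*I*√31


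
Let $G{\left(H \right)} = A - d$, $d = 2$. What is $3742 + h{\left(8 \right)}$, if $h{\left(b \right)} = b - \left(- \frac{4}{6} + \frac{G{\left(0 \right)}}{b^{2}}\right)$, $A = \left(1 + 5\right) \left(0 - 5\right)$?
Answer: $\frac{22507}{6} \approx 3751.2$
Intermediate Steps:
$A = -30$ ($A = 6 \left(-5\right) = -30$)
$G{\left(H \right)} = -32$ ($G{\left(H \right)} = -30 - 2 = -32$)
$h{\left(b \right)} = \frac{2}{3} + b + \frac{32}{b^{2}}$ ($h{\left(b \right)} = b - \left(- \frac{4}{6} - \frac{32}{b^{2}}\right) = b - \left(\left(-4\right) \frac{1}{6} - \frac{32}{b^{2}}\right) = b - \left(- \frac{2}{3} - \frac{32}{b^{2}}\right) = b + \left(\frac{2}{3} + \frac{32}{b^{2}}\right) = \frac{2}{3} + b + \frac{32}{b^{2}}$)
$3742 + h{\left(8 \right)} = 3742 + \left(\frac{2}{3} + 8 + \frac{32}{64}\right) = 3742 + \left(\frac{2}{3} + 8 + 32 \cdot \frac{1}{64}\right) = 3742 + \left(\frac{2}{3} + 8 + \frac{1}{2}\right) = 3742 + \frac{55}{6} = \frac{22507}{6}$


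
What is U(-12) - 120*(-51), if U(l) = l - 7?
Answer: 6101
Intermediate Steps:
U(l) = -7 + l
U(-12) - 120*(-51) = (-7 - 12) - 120*(-51) = -19 + 6120 = 6101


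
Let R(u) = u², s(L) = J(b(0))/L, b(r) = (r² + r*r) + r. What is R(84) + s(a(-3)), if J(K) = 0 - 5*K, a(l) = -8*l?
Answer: 7056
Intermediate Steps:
b(r) = r + 2*r² (b(r) = (r² + r²) + r = 2*r² + r = r + 2*r²)
J(K) = -5*K
s(L) = 0 (s(L) = (-0*(1 + 2*0))/L = (-0*(1 + 0))/L = (-0)/L = (-5*0)/L = 0/L = 0)
R(84) + s(a(-3)) = 84² + 0 = 7056 + 0 = 7056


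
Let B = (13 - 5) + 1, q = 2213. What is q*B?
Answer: 19917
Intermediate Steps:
B = 9 (B = 8 + 1 = 9)
q*B = 2213*9 = 19917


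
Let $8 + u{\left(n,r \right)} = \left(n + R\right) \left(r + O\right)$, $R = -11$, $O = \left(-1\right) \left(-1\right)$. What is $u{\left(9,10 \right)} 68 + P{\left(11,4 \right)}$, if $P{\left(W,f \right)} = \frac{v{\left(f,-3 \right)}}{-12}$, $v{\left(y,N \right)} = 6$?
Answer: $- \frac{4081}{2} \approx -2040.5$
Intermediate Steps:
$O = 1$
$P{\left(W,f \right)} = - \frac{1}{2}$ ($P{\left(W,f \right)} = \frac{6}{-12} = 6 \left(- \frac{1}{12}\right) = - \frac{1}{2}$)
$u{\left(n,r \right)} = -8 + \left(1 + r\right) \left(-11 + n\right)$ ($u{\left(n,r \right)} = -8 + \left(n - 11\right) \left(r + 1\right) = -8 + \left(-11 + n\right) \left(1 + r\right) = -8 + \left(1 + r\right) \left(-11 + n\right)$)
$u{\left(9,10 \right)} 68 + P{\left(11,4 \right)} = \left(-19 + 9 - 110 + 9 \cdot 10\right) 68 - \frac{1}{2} = \left(-19 + 9 - 110 + 90\right) 68 - \frac{1}{2} = \left(-30\right) 68 - \frac{1}{2} = -2040 - \frac{1}{2} = - \frac{4081}{2}$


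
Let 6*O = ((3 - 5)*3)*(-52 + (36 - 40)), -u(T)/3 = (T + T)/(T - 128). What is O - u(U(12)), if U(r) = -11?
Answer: 7850/139 ≈ 56.475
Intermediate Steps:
u(T) = -6*T/(-128 + T) (u(T) = -3*(T + T)/(T - 128) = -3*2*T/(-128 + T) = -6*T/(-128 + T))
O = 56 (O = (((3 - 5)*3)*(-52 + (36 - 40)))/6 = ((-2*3)*(-52 - 4))/6 = (-6*(-56))/6 = (1/6)*336 = 56)
O - u(U(12)) = 56 - (-6)*(-11)/(-128 - 11) = 56 - (-6)*(-11)/(-139) = 56 - (-6)*(-11)*(-1)/139 = 56 - 1*(-66/139) = 56 + 66/139 = 7850/139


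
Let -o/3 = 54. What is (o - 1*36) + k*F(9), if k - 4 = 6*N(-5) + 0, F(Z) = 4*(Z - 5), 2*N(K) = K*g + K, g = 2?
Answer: -854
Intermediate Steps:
N(K) = 3*K/2 (N(K) = (K*2 + K)/2 = (2*K + K)/2 = (3*K)/2 = 3*K/2)
o = -162 (o = -3*54 = -162)
F(Z) = -20 + 4*Z (F(Z) = 4*(-5 + Z) = -20 + 4*Z)
k = -41 (k = 4 + (6*((3/2)*(-5)) + 0) = 4 + (6*(-15/2) + 0) = 4 + (-45 + 0) = 4 - 45 = -41)
(o - 1*36) + k*F(9) = (-162 - 1*36) - 41*(-20 + 4*9) = (-162 - 36) - 41*(-20 + 36) = -198 - 41*16 = -198 - 656 = -854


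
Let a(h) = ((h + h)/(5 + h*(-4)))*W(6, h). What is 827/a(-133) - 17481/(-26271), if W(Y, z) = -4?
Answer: 556453553/1331064 ≈ 418.05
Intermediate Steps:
a(h) = -8*h/(5 - 4*h) (a(h) = ((h + h)/(5 + h*(-4)))*(-4) = ((2*h)/(5 - 4*h))*(-4) = (2*h/(5 - 4*h))*(-4) = -8*h/(5 - 4*h))
827/a(-133) - 17481/(-26271) = 827/((8*(-133)/(-5 + 4*(-133)))) - 17481/(-26271) = 827/((8*(-133)/(-5 - 532))) - 17481*(-1/26271) = 827/((8*(-133)/(-537))) + 5827/8757 = 827/((8*(-133)*(-1/537))) + 5827/8757 = 827/(1064/537) + 5827/8757 = 827*(537/1064) + 5827/8757 = 444099/1064 + 5827/8757 = 556453553/1331064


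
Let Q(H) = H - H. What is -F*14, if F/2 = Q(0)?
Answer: 0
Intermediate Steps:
Q(H) = 0
F = 0 (F = 2*0 = 0)
-F*14 = -1*0*14 = 0*14 = 0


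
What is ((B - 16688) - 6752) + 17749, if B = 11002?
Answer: 5311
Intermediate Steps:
((B - 16688) - 6752) + 17749 = ((11002 - 16688) - 6752) + 17749 = (-5686 - 6752) + 17749 = -12438 + 17749 = 5311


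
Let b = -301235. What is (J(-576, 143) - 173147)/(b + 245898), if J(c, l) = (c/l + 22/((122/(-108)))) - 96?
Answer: 1511403709/482704651 ≈ 3.1311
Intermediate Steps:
J(c, l) = -7044/61 + c/l (J(c, l) = (c/l + 22/((122*(-1/108)))) - 96 = (c/l + 22/(-61/54)) - 96 = (c/l + 22*(-54/61)) - 96 = (c/l - 1188/61) - 96 = (-1188/61 + c/l) - 96 = -7044/61 + c/l)
(J(-576, 143) - 173147)/(b + 245898) = ((-7044/61 - 576/143) - 173147)/(-301235 + 245898) = ((-7044/61 - 576*1/143) - 173147)/(-55337) = ((-7044/61 - 576/143) - 173147)*(-1/55337) = (-1042428/8723 - 173147)*(-1/55337) = -1511403709/8723*(-1/55337) = 1511403709/482704651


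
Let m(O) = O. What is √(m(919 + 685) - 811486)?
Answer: I*√809882 ≈ 899.93*I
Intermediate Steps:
√(m(919 + 685) - 811486) = √((919 + 685) - 811486) = √(1604 - 811486) = √(-809882) = I*√809882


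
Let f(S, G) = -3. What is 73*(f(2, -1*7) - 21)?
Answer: -1752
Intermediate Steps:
73*(f(2, -1*7) - 21) = 73*(-3 - 21) = 73*(-24) = -1752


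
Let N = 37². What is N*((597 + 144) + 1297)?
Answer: 2790022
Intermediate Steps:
N = 1369
N*((597 + 144) + 1297) = 1369*((597 + 144) + 1297) = 1369*(741 + 1297) = 1369*2038 = 2790022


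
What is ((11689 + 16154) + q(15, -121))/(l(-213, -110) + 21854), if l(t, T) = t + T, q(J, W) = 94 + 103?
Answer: 28040/21531 ≈ 1.3023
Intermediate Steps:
q(J, W) = 197
l(t, T) = T + t
((11689 + 16154) + q(15, -121))/(l(-213, -110) + 21854) = ((11689 + 16154) + 197)/((-110 - 213) + 21854) = (27843 + 197)/(-323 + 21854) = 28040/21531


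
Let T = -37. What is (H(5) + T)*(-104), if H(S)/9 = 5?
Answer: -832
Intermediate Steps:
H(S) = 45 (H(S) = 9*5 = 45)
(H(5) + T)*(-104) = (45 - 37)*(-104) = 8*(-104) = -832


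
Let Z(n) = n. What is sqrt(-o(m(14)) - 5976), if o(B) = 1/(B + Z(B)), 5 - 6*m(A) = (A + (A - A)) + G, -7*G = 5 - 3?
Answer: I*sqrt(22235415)/61 ≈ 77.302*I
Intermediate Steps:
G = -2/7 (G = -(5 - 3)/7 = -1/7*2 = -2/7 ≈ -0.28571)
m(A) = 37/42 - A/6 (m(A) = 5/6 - ((A + (A - A)) - 2/7)/6 = 5/6 - ((A + 0) - 2/7)/6 = 5/6 - (A - 2/7)/6 = 5/6 - (-2/7 + A)/6 = 5/6 + (1/21 - A/6) = 37/42 - A/6)
o(B) = 1/(2*B) (o(B) = 1/(B + B) = 1/(2*B))
sqrt(-o(m(14)) - 5976) = sqrt(-1/(2*(37/42 - 1/6*14)) - 5976) = sqrt(-1/(2*(37/42 - 7/3)) - 5976) = sqrt(-1/(2*(-61/42)) - 5976) = sqrt(-(-42)/(2*61) - 5976) = sqrt(-1*(-21/61) - 5976) = sqrt(21/61 - 5976) = sqrt(-364515/61) = I*sqrt(22235415)/61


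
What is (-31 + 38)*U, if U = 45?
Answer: 315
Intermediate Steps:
(-31 + 38)*U = (-31 + 38)*45 = 7*45 = 315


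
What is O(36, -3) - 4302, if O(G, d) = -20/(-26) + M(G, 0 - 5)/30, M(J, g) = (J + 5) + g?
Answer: -279502/65 ≈ -4300.0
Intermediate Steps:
M(J, g) = 5 + J + g (M(J, g) = (5 + J) + g = 5 + J + g)
O(G, d) = 10/13 + G/30 (O(G, d) = -20/(-26) + (5 + G + (0 - 5))/30 = -20*(-1/26) + (5 + G - 5)*(1/30) = 10/13 + G*(1/30) = 10/13 + G/30)
O(36, -3) - 4302 = (10/13 + (1/30)*36) - 4302 = (10/13 + 6/5) - 4302 = 128/65 - 4302 = -279502/65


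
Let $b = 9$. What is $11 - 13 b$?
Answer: $-106$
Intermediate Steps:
$11 - 13 b = 11 - 117 = -106$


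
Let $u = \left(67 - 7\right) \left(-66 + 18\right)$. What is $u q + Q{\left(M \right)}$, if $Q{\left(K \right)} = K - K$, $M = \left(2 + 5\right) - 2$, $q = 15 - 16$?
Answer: $2880$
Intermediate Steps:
$q = -1$
$M = 5$ ($M = 7 - 2 = 5$)
$Q{\left(K \right)} = 0$
$u = -2880$ ($u = 60 \left(-48\right) = -2880$)
$u q + Q{\left(M \right)} = \left(-2880\right) \left(-1\right) + 0 = 2880 + 0 = 2880$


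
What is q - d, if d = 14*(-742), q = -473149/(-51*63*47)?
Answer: 33386711/3213 ≈ 10391.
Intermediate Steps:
q = 10067/3213 (q = -473149/((-3213*47)) = -473149/(-151011) = -473149*(-1/151011) = 10067/3213 ≈ 3.1332)
d = -10388
q - d = 10067/3213 - 1*(-10388) = 10067/3213 + 10388 = 33386711/3213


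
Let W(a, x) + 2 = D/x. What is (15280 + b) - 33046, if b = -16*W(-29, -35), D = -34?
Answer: -621234/35 ≈ -17750.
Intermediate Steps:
W(a, x) = -2 - 34/x
b = 576/35 (b = -16*(-2 - 34/(-35)) = -16*(-2 - 34*(-1/35)) = -16*(-2 + 34/35) = -16*(-36/35) = 576/35 ≈ 16.457)
(15280 + b) - 33046 = (15280 + 576/35) - 33046 = 535376/35 - 33046 = -621234/35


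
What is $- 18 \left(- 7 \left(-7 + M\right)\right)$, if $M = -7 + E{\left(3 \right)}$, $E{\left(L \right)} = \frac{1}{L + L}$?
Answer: $-1743$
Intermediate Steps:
$E{\left(L \right)} = \frac{1}{2 L}$
$M = - \frac{41}{6}$ ($M = -7 + \frac{1}{2 \cdot 3} = -7 + \frac{1}{2} \cdot \frac{1}{3} = -7 + \frac{1}{6} = - \frac{41}{6} \approx -6.8333$)
$- 18 \left(- 7 \left(-7 + M\right)\right) = - 18 \left(- 7 \left(-7 - \frac{41}{6}\right)\right) = - 18 \left(\left(-7\right) \left(- \frac{83}{6}\right)\right) = \left(-18\right) \frac{581}{6} = -1743$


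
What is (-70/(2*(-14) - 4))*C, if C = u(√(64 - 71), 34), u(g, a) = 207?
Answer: 7245/16 ≈ 452.81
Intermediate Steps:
C = 207
(-70/(2*(-14) - 4))*C = -70/(2*(-14) - 4)*207 = -70/(-28 - 4)*207 = -70/(-32)*207 = -70*(-1/32)*207 = (35/16)*207 = 7245/16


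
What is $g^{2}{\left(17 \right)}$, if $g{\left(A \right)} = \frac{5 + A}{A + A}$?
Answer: $\frac{121}{289} \approx 0.41868$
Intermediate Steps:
$g{\left(A \right)} = \frac{5 + A}{2 A}$
$g^{2}{\left(17 \right)} = \left(\frac{5 + 17}{2 \cdot 17}\right)^{2} = \left(\frac{1}{2} \cdot \frac{1}{17} \cdot 22\right)^{2} = \left(\frac{11}{17}\right)^{2} = \frac{121}{289}$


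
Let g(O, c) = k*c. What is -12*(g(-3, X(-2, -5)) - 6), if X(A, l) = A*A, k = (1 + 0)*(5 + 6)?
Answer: -456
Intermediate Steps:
k = 11 (k = 1*11 = 11)
X(A, l) = A²
g(O, c) = 11*c
-12*(g(-3, X(-2, -5)) - 6) = -12*(11*(-2)² - 6) = -12*(11*4 - 6) = -12*(44 - 6) = -12*38 = -456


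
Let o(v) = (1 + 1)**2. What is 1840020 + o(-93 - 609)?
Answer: 1840024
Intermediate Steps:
o(v) = 4 (o(v) = 2**2 = 4)
1840020 + o(-93 - 609) = 1840020 + 4 = 1840024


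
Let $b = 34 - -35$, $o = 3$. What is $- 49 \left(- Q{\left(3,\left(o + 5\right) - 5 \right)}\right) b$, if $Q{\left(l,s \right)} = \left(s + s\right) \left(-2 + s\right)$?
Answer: $20286$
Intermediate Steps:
$Q{\left(l,s \right)} = 2 s \left(-2 + s\right)$
$b = 69$ ($b = 34 + 35 = 69$)
$- 49 \left(- Q{\left(3,\left(o + 5\right) - 5 \right)}\right) b = - 49 \left(- 2 \left(\left(3 + 5\right) - 5\right) \left(-2 + \left(\left(3 + 5\right) - 5\right)\right)\right) 69 = - 49 \left(- 2 \left(8 - 5\right) \left(-2 + \left(8 - 5\right)\right)\right) 69 = - 49 \left(- 2 \cdot 3 \left(-2 + 3\right)\right) 69 = - 49 \left(- 2 \cdot 3 \cdot 1\right) 69 = - 49 \left(\left(-1\right) 6\right) 69 = \left(-49\right) \left(-6\right) 69 = 294 \cdot 69 = 20286$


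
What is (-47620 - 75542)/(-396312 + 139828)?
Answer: 61581/128242 ≈ 0.48019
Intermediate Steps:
(-47620 - 75542)/(-396312 + 139828) = -123162/(-256484) = -123162*(-1/256484) = 61581/128242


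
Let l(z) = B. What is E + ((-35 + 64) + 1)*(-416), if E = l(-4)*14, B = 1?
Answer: -12466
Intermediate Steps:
l(z) = 1
E = 14 (E = 1*14 = 14)
E + ((-35 + 64) + 1)*(-416) = 14 + ((-35 + 64) + 1)*(-416) = 14 + (29 + 1)*(-416) = 14 + 30*(-416) = 14 - 12480 = -12466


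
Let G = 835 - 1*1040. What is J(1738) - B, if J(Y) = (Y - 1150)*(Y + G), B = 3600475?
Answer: -2699071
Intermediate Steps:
G = -205 (G = 835 - 1040 = -205)
J(Y) = (-1150 + Y)*(-205 + Y) (J(Y) = (Y - 1150)*(Y - 205) = (-1150 + Y)*(-205 + Y))
J(1738) - B = (235750 + 1738**2 - 1355*1738) - 1*3600475 = (235750 + 3020644 - 2354990) - 3600475 = 901404 - 3600475 = -2699071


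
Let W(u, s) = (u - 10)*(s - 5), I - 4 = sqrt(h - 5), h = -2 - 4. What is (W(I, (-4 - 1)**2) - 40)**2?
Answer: 21200 - 6400*I*sqrt(11) ≈ 21200.0 - 21226.0*I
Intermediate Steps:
h = -6
I = 4 + I*sqrt(11) (I = 4 + sqrt(-6 - 5) = 4 + sqrt(-11) = 4 + I*sqrt(11) ≈ 4.0 + 3.3166*I)
W(u, s) = (-10 + u)*(-5 + s)
(W(I, (-4 - 1)**2) - 40)**2 = ((50 - 10*(-4 - 1)**2 - 5*(4 + I*sqrt(11)) + (-4 - 1)**2*(4 + I*sqrt(11))) - 40)**2 = ((50 - 10*(-5)**2 + (-20 - 5*I*sqrt(11)) + (-5)**2*(4 + I*sqrt(11))) - 40)**2 = ((50 - 10*25 + (-20 - 5*I*sqrt(11)) + 25*(4 + I*sqrt(11))) - 40)**2 = ((50 - 250 + (-20 - 5*I*sqrt(11)) + (100 + 25*I*sqrt(11))) - 40)**2 = ((-120 + 20*I*sqrt(11)) - 40)**2 = (-160 + 20*I*sqrt(11))**2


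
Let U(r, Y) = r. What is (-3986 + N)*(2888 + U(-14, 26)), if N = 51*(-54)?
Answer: -19370760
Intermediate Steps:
N = -2754
(-3986 + N)*(2888 + U(-14, 26)) = (-3986 - 2754)*(2888 - 14) = -6740*2874 = -19370760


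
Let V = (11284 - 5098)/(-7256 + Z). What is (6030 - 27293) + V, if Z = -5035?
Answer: -87116573/4097 ≈ -21264.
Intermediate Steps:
V = -2062/4097 (V = (11284 - 5098)/(-7256 - 5035) = 6186/(-12291) = 6186*(-1/12291) = -2062/4097 ≈ -0.50329)
(6030 - 27293) + V = (6030 - 27293) - 2062/4097 = -21263 - 2062/4097 = -87116573/4097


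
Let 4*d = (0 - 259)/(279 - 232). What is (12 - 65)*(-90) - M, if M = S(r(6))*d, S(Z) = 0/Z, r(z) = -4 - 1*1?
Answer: 4770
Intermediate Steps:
d = -259/188 (d = ((0 - 259)/(279 - 232))/4 = (-259/47)/4 = (-259*1/47)/4 = (1/4)*(-259/47) = -259/188 ≈ -1.3777)
r(z) = -5 (r(z) = -4 - 1 = -5)
S(Z) = 0
M = 0 (M = 0*(-259/188) = 0)
(12 - 65)*(-90) - M = (12 - 65)*(-90) - 1*0 = -53*(-90) + 0 = 4770 + 0 = 4770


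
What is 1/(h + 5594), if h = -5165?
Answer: 1/429 ≈ 0.0023310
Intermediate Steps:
1/(h + 5594) = 1/(-5165 + 5594) = 1/429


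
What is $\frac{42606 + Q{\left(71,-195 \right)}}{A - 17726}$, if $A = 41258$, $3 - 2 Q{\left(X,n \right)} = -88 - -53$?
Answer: $\frac{42625}{23532} \approx 1.8114$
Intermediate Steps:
$Q{\left(X,n \right)} = 19$ ($Q{\left(X,n \right)} = \frac{3}{2} - \frac{-88 - -53}{2} = \frac{3}{2} - \frac{-88 + 53}{2} = \frac{3}{2} - - \frac{35}{2} = \frac{3}{2} + \frac{35}{2} = 19$)
$\frac{42606 + Q{\left(71,-195 \right)}}{A - 17726} = \frac{42606 + 19}{41258 - 17726} = \frac{42625}{23532}$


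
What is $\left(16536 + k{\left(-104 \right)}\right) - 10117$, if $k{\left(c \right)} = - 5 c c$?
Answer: $-47661$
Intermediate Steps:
$k{\left(c \right)} = - 5 c^{2}$
$\left(16536 + k{\left(-104 \right)}\right) - 10117 = \left(16536 - 5 \left(-104\right)^{2}\right) - 10117 = \left(16536 - 54080\right) - 10117 = -37544 - 10117 = -47661$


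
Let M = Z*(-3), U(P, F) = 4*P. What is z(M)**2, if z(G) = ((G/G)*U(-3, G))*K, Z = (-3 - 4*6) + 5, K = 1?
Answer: 144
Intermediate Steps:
Z = -22 (Z = (-3 - 24) + 5 = -27 + 5 = -22)
M = 66 (M = -22*(-3) = 66)
z(G) = -12 (z(G) = ((G/G)*(4*(-3)))*1 = (1*(-12))*1 = -12*1 = -12)
z(M)**2 = (-12)**2 = 144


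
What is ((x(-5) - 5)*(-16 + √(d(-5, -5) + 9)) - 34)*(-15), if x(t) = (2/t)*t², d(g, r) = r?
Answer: -2640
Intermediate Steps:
x(t) = 2*t
((x(-5) - 5)*(-16 + √(d(-5, -5) + 9)) - 34)*(-15) = ((2*(-5) - 5)*(-16 + √(-5 + 9)) - 34)*(-15) = ((-10 - 5)*(-16 + √4) - 34)*(-15) = (-15*(-16 + 2) - 34)*(-15) = (-15*(-14) - 34)*(-15) = (210 - 34)*(-15) = 176*(-15) = -2640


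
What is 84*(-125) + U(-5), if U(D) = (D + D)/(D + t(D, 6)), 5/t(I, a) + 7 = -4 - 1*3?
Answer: -157472/15 ≈ -10498.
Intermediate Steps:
t(I, a) = -5/14 (t(I, a) = 5/(-7 + (-4 - 1*3)) = 5/(-7 + (-4 - 3)) = 5/(-7 - 7) = 5/(-14) = 5*(-1/14) = -5/14)
U(D) = 2*D/(-5/14 + D) (U(D) = (D + D)/(D - 5/14) = (2*D)/(-5/14 + D) = 2*D/(-5/14 + D))
84*(-125) + U(-5) = 84*(-125) + 28*(-5)/(-5 + 14*(-5)) = -10500 + 28*(-5)/(-5 - 70) = -10500 + 28*(-5)/(-75) = -10500 + 28*(-5)*(-1/75) = -10500 + 28/15 = -157472/15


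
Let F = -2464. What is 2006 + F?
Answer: -458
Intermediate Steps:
2006 + F = 2006 - 2464 = -458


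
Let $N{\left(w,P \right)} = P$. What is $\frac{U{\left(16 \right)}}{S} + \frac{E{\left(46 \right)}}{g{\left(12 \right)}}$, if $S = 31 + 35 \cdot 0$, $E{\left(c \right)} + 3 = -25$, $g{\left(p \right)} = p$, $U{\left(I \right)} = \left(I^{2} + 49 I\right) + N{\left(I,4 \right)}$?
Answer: $\frac{2915}{93} \approx 31.344$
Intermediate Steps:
$U{\left(I \right)} = 4 + I^{2} + 49 I$ ($U{\left(I \right)} = \left(I^{2} + 49 I\right) + 4 = 4 + I^{2} + 49 I$)
$E{\left(c \right)} = -28$ ($E{\left(c \right)} = -3 - 25 = -28$)
$S = 31$ ($S = 31 + 0 = 31$)
$\frac{U{\left(16 \right)}}{S} + \frac{E{\left(46 \right)}}{g{\left(12 \right)}} = \frac{4 + 16^{2} + 49 \cdot 16}{31} - \frac{28}{12} = \left(4 + 256 + 784\right) \frac{1}{31} - \frac{7}{3} = 1044 \cdot \frac{1}{31} - \frac{7}{3} = \frac{1044}{31} - \frac{7}{3} = \frac{2915}{93}$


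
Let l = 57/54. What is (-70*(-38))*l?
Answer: 25270/9 ≈ 2807.8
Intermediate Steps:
l = 19/18 (l = 57*(1/54) = 19/18 ≈ 1.0556)
(-70*(-38))*l = -70*(-38)*(19/18) = 2660*(19/18) = 25270/9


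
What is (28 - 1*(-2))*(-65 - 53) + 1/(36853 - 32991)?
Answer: -13671479/3862 ≈ -3540.0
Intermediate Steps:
(28 - 1*(-2))*(-65 - 53) + 1/(36853 - 32991) = (28 + 2)*(-118) + 1/3862 = 30*(-118) + 1/3862 = -3540 + 1/3862 = -13671479/3862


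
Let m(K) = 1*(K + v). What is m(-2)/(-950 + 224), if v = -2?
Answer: 2/363 ≈ 0.0055096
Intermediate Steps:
m(K) = -2 + K (m(K) = 1*(K - 2) = 1*(-2 + K) = -2 + K)
m(-2)/(-950 + 224) = (-2 - 2)/(-950 + 224) = -4/(-726) = -1/726*(-4) = 2/363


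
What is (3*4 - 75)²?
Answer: 3969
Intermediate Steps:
(3*4 - 75)² = (12 - 75)² = (-63)² = 3969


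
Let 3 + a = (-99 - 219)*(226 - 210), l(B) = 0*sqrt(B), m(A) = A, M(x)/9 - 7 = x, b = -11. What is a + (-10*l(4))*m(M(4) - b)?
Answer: -5091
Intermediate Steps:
M(x) = 63 + 9*x
l(B) = 0
a = -5091 (a = -3 + (-99 - 219)*(226 - 210) = -3 - 318*16 = -3 - 5088 = -5091)
a + (-10*l(4))*m(M(4) - b) = -5091 + (-10*0)*((63 + 9*4) - 1*(-11)) = -5091 + 0*((63 + 36) + 11) = -5091 + 0*(99 + 11) = -5091 + 0*110 = -5091 + 0 = -5091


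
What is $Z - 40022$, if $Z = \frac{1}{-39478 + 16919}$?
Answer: $- \frac{902856299}{22559} \approx -40022.0$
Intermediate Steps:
$Z = - \frac{1}{22559}$ ($Z = \frac{1}{-22559} = - \frac{1}{22559} \approx -4.4328 \cdot 10^{-5}$)
$Z - 40022 = - \frac{1}{22559} - 40022 = - \frac{902856299}{22559}$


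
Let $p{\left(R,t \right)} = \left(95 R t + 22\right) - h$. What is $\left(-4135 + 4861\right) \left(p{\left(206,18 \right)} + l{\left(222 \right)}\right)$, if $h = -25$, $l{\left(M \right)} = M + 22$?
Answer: $255952026$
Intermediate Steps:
$l{\left(M \right)} = 22 + M$
$p{\left(R,t \right)} = 47 + 95 R t$ ($p{\left(R,t \right)} = \left(95 R t + 22\right) - -25 = \left(95 R t + 22\right) + 25 = \left(22 + 95 R t\right) + 25 = 47 + 95 R t$)
$\left(-4135 + 4861\right) \left(p{\left(206,18 \right)} + l{\left(222 \right)}\right) = \left(-4135 + 4861\right) \left(\left(47 + 95 \cdot 206 \cdot 18\right) + \left(22 + 222\right)\right) = 726 \left(\left(47 + 352260\right) + 244\right) = 726 \left(352307 + 244\right) = 726 \cdot 352551 = 255952026$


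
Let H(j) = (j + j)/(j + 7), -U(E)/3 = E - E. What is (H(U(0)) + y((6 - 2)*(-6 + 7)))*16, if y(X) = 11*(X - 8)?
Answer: -704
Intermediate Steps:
U(E) = 0 (U(E) = -3*(E - E) = -3*0 = 0)
H(j) = 2*j/(7 + j) (H(j) = (2*j)/(7 + j) = 2*j/(7 + j))
y(X) = -88 + 11*X (y(X) = 11*(-8 + X) = -88 + 11*X)
(H(U(0)) + y((6 - 2)*(-6 + 7)))*16 = (2*0/(7 + 0) + (-88 + 11*((6 - 2)*(-6 + 7))))*16 = (2*0/7 + (-88 + 11*(4*1)))*16 = (2*0*(1/7) + (-88 + 11*4))*16 = (0 + (-88 + 44))*16 = (0 - 44)*16 = -44*16 = -704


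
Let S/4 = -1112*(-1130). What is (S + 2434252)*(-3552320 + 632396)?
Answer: -21784069642608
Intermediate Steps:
S = 5026240 (S = 4*(-1112*(-1130)) = 4*1256560 = 5026240)
(S + 2434252)*(-3552320 + 632396) = (5026240 + 2434252)*(-3552320 + 632396) = 7460492*(-2919924) = -21784069642608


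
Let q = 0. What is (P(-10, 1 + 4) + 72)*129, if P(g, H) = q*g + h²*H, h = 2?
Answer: 11868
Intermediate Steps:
P(g, H) = 4*H (P(g, H) = 0*g + 2²*H = 0 + 4*H = 4*H)
(P(-10, 1 + 4) + 72)*129 = (4*(1 + 4) + 72)*129 = (4*5 + 72)*129 = (20 + 72)*129 = 92*129 = 11868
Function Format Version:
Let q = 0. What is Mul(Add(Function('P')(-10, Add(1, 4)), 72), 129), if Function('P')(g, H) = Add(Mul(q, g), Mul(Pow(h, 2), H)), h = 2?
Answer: 11868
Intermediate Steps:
Function('P')(g, H) = Mul(4, H) (Function('P')(g, H) = Add(Mul(0, g), Mul(Pow(2, 2), H)) = Add(0, Mul(4, H)) = Mul(4, H))
Mul(Add(Function('P')(-10, Add(1, 4)), 72), 129) = Mul(Add(Mul(4, Add(1, 4)), 72), 129) = Mul(Add(Mul(4, 5), 72), 129) = Mul(Add(20, 72), 129) = Mul(92, 129) = 11868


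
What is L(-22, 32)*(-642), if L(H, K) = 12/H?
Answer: 3852/11 ≈ 350.18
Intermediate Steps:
L(-22, 32)*(-642) = (12/(-22))*(-642) = (12*(-1/22))*(-642) = -6/11*(-642) = 3852/11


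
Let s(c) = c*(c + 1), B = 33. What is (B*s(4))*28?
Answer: 18480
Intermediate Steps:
s(c) = c*(1 + c)
(B*s(4))*28 = (33*(4*(1 + 4)))*28 = (33*(4*5))*28 = (33*20)*28 = 660*28 = 18480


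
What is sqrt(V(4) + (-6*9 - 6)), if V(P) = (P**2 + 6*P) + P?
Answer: 4*I ≈ 4.0*I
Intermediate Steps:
V(P) = P**2 + 7*P
sqrt(V(4) + (-6*9 - 6)) = sqrt(4*(7 + 4) + (-6*9 - 6)) = sqrt(4*11 + (-54 - 6)) = sqrt(44 - 60) = sqrt(-16) = 4*I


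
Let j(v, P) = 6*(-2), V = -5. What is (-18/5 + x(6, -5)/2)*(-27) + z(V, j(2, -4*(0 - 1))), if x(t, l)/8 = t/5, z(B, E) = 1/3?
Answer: -481/15 ≈ -32.067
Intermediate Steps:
j(v, P) = -12
z(B, E) = 1/3
x(t, l) = 8*t/5 (x(t, l) = 8*(t/5) = 8*t/5)
(-18/5 + x(6, -5)/2)*(-27) + z(V, j(2, -4*(0 - 1))) = (-18/5 + ((8/5)*6)/2)*(-27) + 1/3 = (-18*1/5 + (48/5)*(1/2))*(-27) + 1/3 = (-18/5 + 24/5)*(-27) + 1/3 = (6/5)*(-27) + 1/3 = -162/5 + 1/3 = -481/15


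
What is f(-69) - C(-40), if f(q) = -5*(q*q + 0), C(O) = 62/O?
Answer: -476069/20 ≈ -23803.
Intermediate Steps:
f(q) = -5*q² (f(q) = -5*(q² + 0) = -5*q²)
f(-69) - C(-40) = -5*(-69)² - 62/(-40) = -5*4761 - 62*(-1)/40 = -23805 - 1*(-31/20) = -23805 + 31/20 = -476069/20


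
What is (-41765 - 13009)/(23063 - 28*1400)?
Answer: 6086/1793 ≈ 3.3943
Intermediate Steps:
(-41765 - 13009)/(23063 - 28*1400) = -54774/(23063 - 39200) = -54774/(-16137) = -54774*(-1/16137) = 6086/1793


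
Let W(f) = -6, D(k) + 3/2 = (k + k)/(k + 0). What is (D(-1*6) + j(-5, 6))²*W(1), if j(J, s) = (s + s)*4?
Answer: -28227/2 ≈ -14114.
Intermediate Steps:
j(J, s) = 8*s (j(J, s) = (2*s)*4 = 8*s)
D(k) = ½ (D(k) = -3/2 + (k + k)/(k + 0) = -3/2 + (2*k)/k = -3/2 + 2 = ½)
(D(-1*6) + j(-5, 6))²*W(1) = (½ + 8*6)²*(-6) = (½ + 48)²*(-6) = (97/2)²*(-6) = (9409/4)*(-6) = -28227/2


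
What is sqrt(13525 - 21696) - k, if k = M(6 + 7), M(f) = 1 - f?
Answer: 12 + I*sqrt(8171) ≈ 12.0 + 90.394*I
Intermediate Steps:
k = -12 (k = 1 - (6 + 7) = 1 - 1*13 = 1 - 13 = -12)
sqrt(13525 - 21696) - k = sqrt(13525 - 21696) - 1*(-12) = sqrt(-8171) + 12 = I*sqrt(8171) + 12 = 12 + I*sqrt(8171)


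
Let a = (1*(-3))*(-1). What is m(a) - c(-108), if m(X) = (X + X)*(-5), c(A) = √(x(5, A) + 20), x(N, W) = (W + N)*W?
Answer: -30 - 2*√2786 ≈ -135.57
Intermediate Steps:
x(N, W) = W*(N + W) (x(N, W) = (N + W)*W = W*(N + W))
a = 3 (a = -3*(-1) = 3)
c(A) = √(20 + A*(5 + A)) (c(A) = √(A*(5 + A) + 20) = √(20 + A*(5 + A)))
m(X) = -10*X (m(X) = (2*X)*(-5) = -10*X)
m(a) - c(-108) = -10*3 - √(20 - 108*(5 - 108)) = -30 - √(20 - 108*(-103)) = -30 - √(20 + 11124) = -30 - √11144 = -30 - 2*√2786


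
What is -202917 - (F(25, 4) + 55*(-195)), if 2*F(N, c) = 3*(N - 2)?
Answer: -384453/2 ≈ -1.9223e+5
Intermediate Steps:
F(N, c) = -3 + 3*N/2 (F(N, c) = (3*(N - 2))/2 = (3*(-2 + N))/2 = (-6 + 3*N)/2 = -3 + 3*N/2)
-202917 - (F(25, 4) + 55*(-195)) = -202917 - ((-3 + (3/2)*25) + 55*(-195)) = -202917 - ((-3 + 75/2) - 10725) = -202917 - (69/2 - 10725) = -202917 - 1*(-21381/2) = -202917 + 21381/2 = -384453/2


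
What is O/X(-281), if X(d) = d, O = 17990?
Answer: -17990/281 ≈ -64.021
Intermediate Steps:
O/X(-281) = 17990/(-281) = 17990*(-1/281) = -17990/281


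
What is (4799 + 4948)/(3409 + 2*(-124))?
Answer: 9747/3161 ≈ 3.0835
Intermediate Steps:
(4799 + 4948)/(3409 + 2*(-124)) = 9747/(3409 - 248) = 9747/3161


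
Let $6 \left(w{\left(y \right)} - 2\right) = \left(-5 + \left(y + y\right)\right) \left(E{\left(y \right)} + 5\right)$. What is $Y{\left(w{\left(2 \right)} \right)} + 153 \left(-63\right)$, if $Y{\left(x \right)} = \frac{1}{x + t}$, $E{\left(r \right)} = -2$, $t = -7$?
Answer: $- \frac{106031}{11} \approx -9639.2$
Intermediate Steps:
$w{\left(y \right)} = - \frac{1}{2} + y$ ($w{\left(y \right)} = 2 + \frac{\left(-5 + \left(y + y\right)\right) \left(-2 + 5\right)}{6} = 2 + \frac{\left(-5 + 2 y\right) 3}{6} = 2 + \frac{-15 + 6 y}{6} = 2 + \left(- \frac{5}{2} + y\right) = - \frac{1}{2} + y$)
$Y{\left(x \right)} = \frac{1}{-7 + x}$ ($Y{\left(x \right)} = \frac{1}{x - 7} = \frac{1}{-7 + x}$)
$Y{\left(w{\left(2 \right)} \right)} + 153 \left(-63\right) = \frac{1}{-7 + \left(- \frac{1}{2} + 2\right)} + 153 \left(-63\right) = \frac{1}{-7 + \frac{3}{2}} - 9639 = \frac{1}{- \frac{11}{2}} - 9639 = - \frac{2}{11} - 9639 = - \frac{106031}{11}$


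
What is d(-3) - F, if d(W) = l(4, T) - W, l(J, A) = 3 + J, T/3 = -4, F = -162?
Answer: 172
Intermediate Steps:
T = -12 (T = 3*(-4) = -12)
d(W) = 7 - W (d(W) = (3 + 4) - W = 7 - W)
d(-3) - F = (7 - 1*(-3)) - 1*(-162) = (7 + 3) + 162 = 10 + 162 = 172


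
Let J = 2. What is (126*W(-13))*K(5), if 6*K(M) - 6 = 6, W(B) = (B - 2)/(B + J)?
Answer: 3780/11 ≈ 343.64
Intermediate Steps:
W(B) = (-2 + B)/(2 + B) (W(B) = (B - 2)/(B + 2) = (-2 + B)/(2 + B))
K(M) = 2 (K(M) = 1 + (⅙)*6 = 1 + 1 = 2)
(126*W(-13))*K(5) = (126*((-2 - 13)/(2 - 13)))*2 = (126*(-15/(-11)))*2 = (126*(-1/11*(-15)))*2 = (126*(15/11))*2 = (1890/11)*2 = 3780/11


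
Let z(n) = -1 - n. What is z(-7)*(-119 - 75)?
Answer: -1164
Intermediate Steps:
z(-7)*(-119 - 75) = (-1 - 1*(-7))*(-119 - 75) = (-1 + 7)*(-194) = 6*(-194) = -1164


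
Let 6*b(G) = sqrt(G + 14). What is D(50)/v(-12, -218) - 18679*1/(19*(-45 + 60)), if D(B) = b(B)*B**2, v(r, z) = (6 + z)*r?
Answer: -2910586/45315 ≈ -64.230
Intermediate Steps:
v(r, z) = r*(6 + z)
b(G) = sqrt(14 + G)/6 (b(G) = sqrt(G + 14)/6 = sqrt(14 + G)/6)
D(B) = B**2*sqrt(14 + B)/6 (D(B) = (sqrt(14 + B)/6)*B**2 = B**2*sqrt(14 + B)/6)
D(50)/v(-12, -218) - 18679*1/(19*(-45 + 60)) = ((1/6)*50**2*sqrt(14 + 50))/((-12*(6 - 218))) - 18679*1/(19*(-45 + 60)) = ((1/6)*2500*sqrt(64))/((-12*(-212))) - 18679/(15*19) = ((1/6)*2500*8)/2544 - 18679/285 = (10000/3)*(1/2544) - 18679*1/285 = 625/477 - 18679/285 = -2910586/45315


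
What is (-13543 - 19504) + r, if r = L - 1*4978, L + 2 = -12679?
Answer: -50706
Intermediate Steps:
L = -12681 (L = -2 - 12679 = -12681)
r = -17659 (r = -12681 - 1*4978 = -12681 - 4978 = -17659)
(-13543 - 19504) + r = (-13543 - 19504) - 17659 = -33047 - 17659 = -50706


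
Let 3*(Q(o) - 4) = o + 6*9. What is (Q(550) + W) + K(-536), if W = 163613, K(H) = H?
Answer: 489847/3 ≈ 1.6328e+5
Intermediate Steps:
Q(o) = 22 + o/3 (Q(o) = 4 + (o + 6*9)/3 = 4 + (o + 54)/3 = 4 + (54 + o)/3 = 4 + (18 + o/3) = 22 + o/3)
(Q(550) + W) + K(-536) = ((22 + (1/3)*550) + 163613) - 536 = ((22 + 550/3) + 163613) - 536 = (616/3 + 163613) - 536 = 491455/3 - 536 = 489847/3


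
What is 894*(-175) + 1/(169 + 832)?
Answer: -156606449/1001 ≈ -1.5645e+5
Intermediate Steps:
894*(-175) + 1/(169 + 832) = -156450 + 1/1001 = -156606449/1001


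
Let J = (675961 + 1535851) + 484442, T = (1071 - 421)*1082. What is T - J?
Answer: -1992954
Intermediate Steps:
T = 703300 (T = 650*1082 = 703300)
J = 2696254 (J = 2211812 + 484442 = 2696254)
T - J = 703300 - 1*2696254 = 703300 - 2696254 = -1992954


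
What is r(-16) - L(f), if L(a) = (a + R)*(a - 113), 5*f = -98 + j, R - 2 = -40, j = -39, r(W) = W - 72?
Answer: -231754/25 ≈ -9270.2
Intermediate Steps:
r(W) = -72 + W
R = -38 (R = 2 - 40 = -38)
f = -137/5 (f = (-98 - 39)/5 = (1/5)*(-137) = -137/5 ≈ -27.400)
L(a) = (-113 + a)*(-38 + a) (L(a) = (a - 38)*(a - 113) = (-38 + a)*(-113 + a) = (-113 + a)*(-38 + a))
r(-16) - L(f) = (-72 - 16) - (4294 + (-137/5)**2 - 151*(-137/5)) = -88 - (4294 + 18769/25 + 20687/5) = -88 - 1*229554/25 = -88 - 229554/25 = -231754/25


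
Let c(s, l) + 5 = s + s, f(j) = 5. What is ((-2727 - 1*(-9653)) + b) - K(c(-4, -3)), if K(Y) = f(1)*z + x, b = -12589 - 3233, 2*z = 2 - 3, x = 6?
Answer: -17799/2 ≈ -8899.5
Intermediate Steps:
z = -½ (z = (2 - 3)/2 = (½)*(-1) = -½ ≈ -0.50000)
c(s, l) = -5 + 2*s (c(s, l) = -5 + (s + s) = -5 + 2*s)
b = -15822
K(Y) = 7/2 (K(Y) = 5*(-½) + 6 = -5/2 + 6 = 7/2)
((-2727 - 1*(-9653)) + b) - K(c(-4, -3)) = ((-2727 - 1*(-9653)) - 15822) - 1*7/2 = ((-2727 + 9653) - 15822) - 7/2 = (6926 - 15822) - 7/2 = -8896 - 7/2 = -17799/2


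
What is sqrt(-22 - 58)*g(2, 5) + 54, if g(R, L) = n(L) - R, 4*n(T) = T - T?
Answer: 54 - 8*I*sqrt(5) ≈ 54.0 - 17.889*I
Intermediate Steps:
n(T) = 0 (n(T) = (T - T)/4 = (1/4)*0 = 0)
g(R, L) = -R (g(R, L) = 0 - R = -R)
sqrt(-22 - 58)*g(2, 5) + 54 = sqrt(-22 - 58)*(-1*2) + 54 = sqrt(-80)*(-2) + 54 = (4*I*sqrt(5))*(-2) + 54 = -8*I*sqrt(5) + 54 = 54 - 8*I*sqrt(5)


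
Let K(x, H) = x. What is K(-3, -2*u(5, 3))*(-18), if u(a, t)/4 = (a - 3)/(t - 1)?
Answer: 54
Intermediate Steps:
u(a, t) = 4*(-3 + a)/(-1 + t) (u(a, t) = 4*((a - 3)/(t - 1)) = 4*((-3 + a)/(-1 + t)) = 4*(-3 + a)/(-1 + t))
K(-3, -2*u(5, 3))*(-18) = -3*(-18) = 54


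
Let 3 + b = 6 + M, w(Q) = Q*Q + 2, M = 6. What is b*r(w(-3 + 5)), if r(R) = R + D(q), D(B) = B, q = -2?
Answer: 36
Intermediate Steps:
w(Q) = 2 + Q² (w(Q) = Q² + 2 = 2 + Q²)
r(R) = -2 + R (r(R) = R - 2 = -2 + R)
b = 9 (b = -3 + (6 + 6) = -3 + 12 = 9)
b*r(w(-3 + 5)) = 9*(-2 + (2 + (-3 + 5)²)) = 9*(-2 + (2 + 2²)) = 9*(-2 + (2 + 4)) = 9*(-2 + 6) = 9*4 = 36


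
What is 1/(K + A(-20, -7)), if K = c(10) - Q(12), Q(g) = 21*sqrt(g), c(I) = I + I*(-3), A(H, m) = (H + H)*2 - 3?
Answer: -103/5317 + 42*sqrt(3)/5317 ≈ -0.0056900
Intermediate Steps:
A(H, m) = -3 + 4*H (A(H, m) = (2*H)*2 - 3 = 4*H - 3 = -3 + 4*H)
c(I) = -2*I (c(I) = I - 3*I = -2*I)
K = -20 - 42*sqrt(3) (K = -2*10 - 21*sqrt(12) = -20 - 21*2*sqrt(3) = -20 - 42*sqrt(3) ≈ -92.746)
1/(K + A(-20, -7)) = 1/((-20 - 42*sqrt(3)) + (-3 + 4*(-20))) = 1/((-20 - 42*sqrt(3)) + (-3 - 80)) = 1/((-20 - 42*sqrt(3)) - 83) = 1/(-103 - 42*sqrt(3))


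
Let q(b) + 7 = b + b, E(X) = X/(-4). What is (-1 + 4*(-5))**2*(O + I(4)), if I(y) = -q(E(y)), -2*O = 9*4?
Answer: -3969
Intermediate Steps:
E(X) = -X/4 (E(X) = X*(-1/4) = -X/4)
q(b) = -7 + 2*b (q(b) = -7 + (b + b) = -7 + 2*b)
O = -18 (O = -9*4/2 = -1/2*36 = -18)
I(y) = 7 + y/2 (I(y) = -(-7 + 2*(-y/4)) = -(-7 - y/2) = 7 + y/2)
(-1 + 4*(-5))**2*(O + I(4)) = (-1 + 4*(-5))**2*(-18 + (7 + (1/2)*4)) = (-1 - 20)**2*(-18 + (7 + 2)) = (-21)**2*(-18 + 9) = 441*(-9) = -3969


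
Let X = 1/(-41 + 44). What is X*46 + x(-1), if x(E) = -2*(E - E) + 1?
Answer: 49/3 ≈ 16.333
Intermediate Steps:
x(E) = 1 (x(E) = -2*0 + 1 = 0 + 1 = 1)
X = ⅓ (X = 1/3 = ⅓ ≈ 0.33333)
X*46 + x(-1) = (⅓)*46 + 1 = 46/3 + 1 = 49/3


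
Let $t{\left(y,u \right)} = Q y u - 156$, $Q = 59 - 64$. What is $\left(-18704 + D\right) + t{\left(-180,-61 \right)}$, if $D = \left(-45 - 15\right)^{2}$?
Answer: $-70160$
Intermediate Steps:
$Q = -5$ ($Q = 59 - 64 = -5$)
$t{\left(y,u \right)} = -156 - 5 u y$ ($t{\left(y,u \right)} = - 5 y u - 156 = - 5 u y - 156 = -156 - 5 u y$)
$D = 3600$ ($D = \left(-60\right)^{2} = 3600$)
$\left(-18704 + D\right) + t{\left(-180,-61 \right)} = \left(-18704 + 3600\right) - \left(156 - -54900\right) = -15104 - 55056 = -70160$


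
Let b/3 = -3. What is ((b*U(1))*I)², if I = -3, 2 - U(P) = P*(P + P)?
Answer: 0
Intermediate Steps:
b = -9 (b = 3*(-3) = -9)
U(P) = 2 - 2*P² (U(P) = 2 - P*(P + P) = 2 - P*2*P = 2 - 2*P²)
((b*U(1))*I)² = (-9*(2 - 2*1²)*(-3))² = (-9*(2 - 2*1)*(-3))² = (-9*(2 - 2)*(-3))² = (-9*0*(-3))² = (0*(-3))² = 0² = 0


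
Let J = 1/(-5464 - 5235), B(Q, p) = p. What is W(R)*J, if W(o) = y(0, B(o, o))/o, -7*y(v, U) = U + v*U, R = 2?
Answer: 1/74893 ≈ 1.3352e-5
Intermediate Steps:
y(v, U) = -U/7 - U*v/7 (y(v, U) = -(U + v*U)/7 = -(U + U*v)/7 = -U/7 - U*v/7)
J = -1/10699 (J = 1/(-10699) = -1/10699 ≈ -9.3467e-5)
W(o) = -⅐ (W(o) = (-o*(1 + 0)/7)/o = (-⅐*o*1)/o = (-o/7)/o = -⅐)
W(R)*J = -⅐*(-1/10699) = 1/74893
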